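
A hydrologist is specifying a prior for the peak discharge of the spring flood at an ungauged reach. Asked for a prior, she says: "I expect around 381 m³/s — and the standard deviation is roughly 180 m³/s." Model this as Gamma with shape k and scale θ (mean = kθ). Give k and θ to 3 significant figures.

k ≈ 4.48, θ ≈ 85

For Gamma(k, scale θ): mean = kθ, variance = kθ², so CV = 1/√k.
CV = SD/mean = 180/381 = 0.4724, hence k = 1/CV² = 4.48.
Then θ = mean/k = 381/4.48 = 85.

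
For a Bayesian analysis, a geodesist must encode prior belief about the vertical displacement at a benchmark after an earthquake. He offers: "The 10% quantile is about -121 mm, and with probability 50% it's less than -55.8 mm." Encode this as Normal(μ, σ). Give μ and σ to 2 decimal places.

The p-quantile of Normal(μ,σ) is μ + z_p·σ, with z_{0.1} = -1.282 and z_{0.5} = 0.
Eliminate σ: μ = (z₂·x₁ − z₁·x₂)/(z₂ − z₁) = (0·-121 − (-1.282)·-55.8)/1.282 = -55.80.
Then σ = (x₂ − x₁)/(z₂ − z₁) = (-55.8 − -121)/1.282 = 50.88.

μ = -55.80, σ = 50.88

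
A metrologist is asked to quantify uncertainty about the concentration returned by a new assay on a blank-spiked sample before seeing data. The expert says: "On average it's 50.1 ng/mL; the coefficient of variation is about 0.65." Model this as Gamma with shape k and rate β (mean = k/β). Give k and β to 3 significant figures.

k ≈ 2.37, β ≈ 0.0472

For Gamma(k, rate β): mean = k/β, variance = k/β², so CV = 1/√k.
CV = 0.65, hence k = 1/CV² = 2.37.
Then β = k/mean = 2.37/50.1 = 0.0472.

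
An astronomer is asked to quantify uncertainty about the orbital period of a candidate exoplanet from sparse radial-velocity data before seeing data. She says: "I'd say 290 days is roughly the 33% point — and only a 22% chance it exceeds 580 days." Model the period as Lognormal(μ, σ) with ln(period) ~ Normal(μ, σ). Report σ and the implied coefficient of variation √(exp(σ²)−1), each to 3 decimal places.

If T ~ Lognormal(μ,σ) then ln T ~ Normal(μ,σ), so the p-quantile of ln T is μ + z_p·σ.
ln(290) = 5.67 and ln(580) = 6.363; z_{0.33} = -0.4399, z_{0.78} = 0.7722.
σ = (6.363 − 5.67)/(0.7722 − (-0.4399)) = 0.572.
μ = 5.67 − (-0.4399)·0.572 = 5.921.
CV = √(exp(σ²)−1) = √(exp(0.3270)−1) = 0.622.

σ ≈ 0.572, CV ≈ 0.622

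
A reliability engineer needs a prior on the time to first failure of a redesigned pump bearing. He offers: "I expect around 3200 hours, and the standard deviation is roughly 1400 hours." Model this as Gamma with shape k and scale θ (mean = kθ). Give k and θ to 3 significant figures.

k ≈ 5.22, θ ≈ 612

For Gamma(k, scale θ): mean = kθ, variance = kθ², so CV = 1/√k.
CV = SD/mean = 1400/3200 = 0.4375, hence k = 1/CV² = 5.22.
Then θ = mean/k = 3200/5.22 = 612.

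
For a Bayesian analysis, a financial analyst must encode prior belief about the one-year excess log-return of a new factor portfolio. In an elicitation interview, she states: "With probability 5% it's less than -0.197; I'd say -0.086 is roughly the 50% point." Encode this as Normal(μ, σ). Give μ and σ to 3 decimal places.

μ = -0.086, σ = 0.067

The p-quantile of Normal(μ,σ) is μ + z_p·σ, with z_{0.05} = -1.645 and z_{0.5} = 0.
Eliminate σ: μ = (z₂·x₁ − z₁·x₂)/(z₂ − z₁) = (0·-0.197 − (-1.645)·-0.086)/1.645 = -0.086.
Then σ = (x₂ − x₁)/(z₂ − z₁) = (-0.086 − -0.197)/1.645 = 0.067.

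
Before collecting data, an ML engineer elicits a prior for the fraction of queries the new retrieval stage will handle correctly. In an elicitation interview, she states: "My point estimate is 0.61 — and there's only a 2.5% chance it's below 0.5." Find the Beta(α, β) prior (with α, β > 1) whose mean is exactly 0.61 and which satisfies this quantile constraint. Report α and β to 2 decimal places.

α ≈ 47.50, β ≈ 30.37

With mean 0.61 fixed, write α = 0.61s, β = 0.39s where s = α+β.
Need P(θ < 0.5) = 0.025 under Beta(0.61s, 0.39s). Normal approximation: (q−m)/√(m(1−m)/s) ≈ z_{0.025} = -1.96, so s ≈ 0.61·0.39·(-1.96)²/(0.5−0.61)² = 75.5.
At s = 75.5: P(θ<0.5) ≈ 0.027. Adjusting to match 0.025 gives s ≈ 77.87.
So α = 0.61·77.87 ≈ 47.50, β = 0.39·77.87 ≈ 30.37.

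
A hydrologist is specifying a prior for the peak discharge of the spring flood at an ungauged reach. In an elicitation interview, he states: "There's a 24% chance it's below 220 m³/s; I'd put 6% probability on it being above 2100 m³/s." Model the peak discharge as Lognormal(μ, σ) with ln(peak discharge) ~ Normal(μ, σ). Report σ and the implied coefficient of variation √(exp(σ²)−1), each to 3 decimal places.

σ ≈ 0.998, CV ≈ 1.306

If T ~ Lognormal(μ,σ) then ln T ~ Normal(μ,σ), so the p-quantile of ln T is μ + z_p·σ.
ln(220) = 5.394 and ln(2100) = 7.65; z_{0.24} = -0.7063, z_{0.94} = 1.555.
σ = (7.65 − 5.394)/(1.555 − (-0.7063)) = 0.998.
μ = 5.394 − (-0.7063)·0.998 = 6.098.
CV = √(exp(σ²)−1) = √(exp(0.9956)−1) = 1.306.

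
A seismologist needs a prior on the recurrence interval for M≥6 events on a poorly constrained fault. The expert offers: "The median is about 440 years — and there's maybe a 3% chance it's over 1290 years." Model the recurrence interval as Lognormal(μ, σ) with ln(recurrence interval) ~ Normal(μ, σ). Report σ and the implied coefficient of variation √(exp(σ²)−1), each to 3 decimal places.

If T ~ Lognormal(μ,σ) then ln T ~ Normal(μ,σ), so the p-quantile of ln T is μ + z_p·σ.
ln(440) = 6.087 and ln(1290) = 7.162; z_{0.5} = 0, z_{0.97} = 1.881.
σ = (7.162 − 6.087)/(1.881 − (0)) = 0.572.
μ = 6.087 − (0)·0.572 = 6.087.
CV = √(exp(σ²)−1) = √(exp(0.3271)−1) = 0.622.

σ ≈ 0.572, CV ≈ 0.622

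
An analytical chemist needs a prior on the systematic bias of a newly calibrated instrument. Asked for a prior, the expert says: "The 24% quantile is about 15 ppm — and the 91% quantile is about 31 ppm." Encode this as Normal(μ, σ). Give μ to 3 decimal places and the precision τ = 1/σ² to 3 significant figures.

μ = 20.521, τ = 0.0164

For Normal(μ,σ), the p-quantile is μ + z_p·σ. Here z_{0.24} = -0.7063, z_{0.91} = 1.341.
So 15 = μ − 0.7063σ and 31 = μ + 1.341σ.
Subtracting: σ = (31 − 15)/(1.341 − (-0.7063)) = 7.816.
Then μ = 15 − (-0.7063)·7.816 = 20.521.
Precision τ = 1/σ² = 1/7.816² = 0.0164.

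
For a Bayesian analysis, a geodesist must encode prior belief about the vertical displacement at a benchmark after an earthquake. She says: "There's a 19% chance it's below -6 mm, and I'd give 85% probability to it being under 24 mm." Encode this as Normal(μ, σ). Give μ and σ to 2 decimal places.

μ = 7.76, σ = 15.67

For Normal(μ,σ), the p-quantile is μ + z_p·σ. Here z_{0.19} = -0.8779, z_{0.85} = 1.036.
So -6 = μ − 0.8779σ and 24 = μ + 1.036σ.
Subtracting: σ = (24 − -6)/(1.036 − (-0.8779)) = 15.67.
Then μ = -6 − (-0.8779)·15.67 = 7.76.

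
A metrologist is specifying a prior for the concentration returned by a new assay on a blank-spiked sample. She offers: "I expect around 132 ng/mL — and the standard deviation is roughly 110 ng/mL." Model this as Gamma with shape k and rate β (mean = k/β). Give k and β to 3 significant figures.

k ≈ 1.44, β ≈ 0.0109

For Gamma(k, rate β): mean = k/β, variance = k/β², so CV = 1/√k.
CV = SD/mean = 110/132 = 0.8333, hence k = 1/CV² = 1.44.
Then β = k/mean = 1.44/132 = 0.0109.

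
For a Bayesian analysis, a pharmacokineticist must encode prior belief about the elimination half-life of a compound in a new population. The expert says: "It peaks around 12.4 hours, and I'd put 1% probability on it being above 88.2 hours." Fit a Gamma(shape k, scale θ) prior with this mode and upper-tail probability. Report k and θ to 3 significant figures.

k ≈ 1.91, θ ≈ 13.6

Gamma(k,θ) with k>1 has mode (k−1)θ, so θ = 12.4/(k−1).
Need P(X < 88.2) = 0.99 with θ tied to k this way. Start at k = 2, θ = 12.4: P(X<88.2) ≈ 0.993.
Too high — lower k to spread out. Iterating converges to k ≈ 1.91.
Then θ = 12.4/(1.91−1) ≈ 13.6.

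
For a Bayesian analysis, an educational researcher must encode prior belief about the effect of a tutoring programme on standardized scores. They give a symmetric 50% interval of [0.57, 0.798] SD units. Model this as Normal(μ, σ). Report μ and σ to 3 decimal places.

μ = 0.684, σ = 0.169

A symmetric 50% interval runs μ ± z·σ with z = 0.6745.
Half-width = 0.114, so σ = 0.114/0.6745 = 0.169.
μ is the interval midpoint, 0.684.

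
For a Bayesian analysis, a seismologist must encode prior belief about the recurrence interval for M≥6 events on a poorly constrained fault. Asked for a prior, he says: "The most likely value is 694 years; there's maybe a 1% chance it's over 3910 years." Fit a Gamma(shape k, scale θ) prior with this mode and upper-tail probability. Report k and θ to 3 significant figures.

k ≈ 2.26, θ ≈ 549

Gamma(k,θ) with k>1 has mode (k−1)θ, so θ = 694/(k−1).
Need P(X < 3910) = 0.99 with θ tied to k this way. Start at k = 2, θ = 694: P(X<3910) ≈ 0.976.
Too low — raise k to concentrate. Iterating converges to k ≈ 2.26.
Then θ = 694/(2.26−1) ≈ 549.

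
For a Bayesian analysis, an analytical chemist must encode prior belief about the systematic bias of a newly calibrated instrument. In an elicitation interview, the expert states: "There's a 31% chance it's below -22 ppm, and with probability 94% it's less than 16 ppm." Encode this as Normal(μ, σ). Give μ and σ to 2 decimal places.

μ = -12.81, σ = 18.53

For Normal(μ,σ), the p-quantile is μ + z_p·σ. Here z_{0.31} = -0.4959, z_{0.94} = 1.555.
So -22 = μ − 0.4959σ and 16 = μ + 1.555σ.
Subtracting: σ = (16 − -22)/(1.555 − (-0.4959)) = 18.53.
Then μ = -22 − (-0.4959)·18.53 = -12.81.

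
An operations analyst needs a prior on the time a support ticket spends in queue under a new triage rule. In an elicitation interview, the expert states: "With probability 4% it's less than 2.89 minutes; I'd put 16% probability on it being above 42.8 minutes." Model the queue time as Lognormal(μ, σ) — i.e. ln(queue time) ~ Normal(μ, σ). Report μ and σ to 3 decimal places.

If T ~ Lognormal(μ,σ) then ln T ~ Normal(μ,σ), so the p-quantile of ln T is μ + z_p·σ.
ln(2.89) = 1.061 and ln(42.8) = 3.757; z_{0.04} = -1.751, z_{0.84} = 0.9945.
σ = (3.757 − 1.061)/(0.9945 − (-1.751)) = 0.982.
μ = 1.061 − (-1.751)·0.982 = 2.780.

μ ≈ 2.780, σ ≈ 0.982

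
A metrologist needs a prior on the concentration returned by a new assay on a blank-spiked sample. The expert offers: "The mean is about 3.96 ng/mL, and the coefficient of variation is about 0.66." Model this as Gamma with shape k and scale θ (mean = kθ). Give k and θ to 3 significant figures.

For Gamma(k, scale θ): mean = kθ, variance = kθ², so CV = 1/√k.
CV = 0.66, hence k = 1/CV² = 2.3.
Then θ = mean/k = 3.96/2.3 = 1.72.

k ≈ 2.3, θ ≈ 1.72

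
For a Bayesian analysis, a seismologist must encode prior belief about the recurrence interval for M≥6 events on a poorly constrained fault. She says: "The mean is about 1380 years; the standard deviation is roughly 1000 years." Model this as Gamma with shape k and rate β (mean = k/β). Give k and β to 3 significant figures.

k ≈ 1.9, β ≈ 0.00138

For Gamma(k, rate β): mean = k/β, variance = k/β², so CV = 1/√k.
CV = SD/mean = 1000/1380 = 0.7246, hence k = 1/CV² = 1.9.
Then β = k/mean = 1.9/1380 = 0.00138.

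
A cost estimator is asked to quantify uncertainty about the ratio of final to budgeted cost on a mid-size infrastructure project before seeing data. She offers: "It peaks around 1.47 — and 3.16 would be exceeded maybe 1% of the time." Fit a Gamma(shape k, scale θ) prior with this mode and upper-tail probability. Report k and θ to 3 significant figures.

Gamma(k,θ) with k>1 has mode (k−1)θ, so θ = 1.47/(k−1).
Need P(X < 3.16) = 0.99 with θ tied to k this way. Start at k = 2, θ = 1.47: P(X<3.16) ≈ 0.633.
Too low — raise k to concentrate. Iterating converges to k ≈ 9.27.
Then θ = 1.47/(9.27−1) ≈ 0.178.

k ≈ 9.27, θ ≈ 0.178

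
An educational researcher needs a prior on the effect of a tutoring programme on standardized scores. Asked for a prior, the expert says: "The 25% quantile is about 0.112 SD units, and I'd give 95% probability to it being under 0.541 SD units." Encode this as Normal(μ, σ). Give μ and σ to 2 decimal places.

μ = 0.24, σ = 0.18

For Normal(μ,σ), the p-quantile is μ + z_p·σ. Here z_{0.25} = -0.6745, z_{0.95} = 1.645.
So 0.112 = μ − 0.6745σ and 0.541 = μ + 1.645σ.
Subtracting: σ = (0.541 − 0.112)/(1.645 − (-0.6745)) = 0.18.
Then μ = 0.112 − (-0.6745)·0.18 = 0.24.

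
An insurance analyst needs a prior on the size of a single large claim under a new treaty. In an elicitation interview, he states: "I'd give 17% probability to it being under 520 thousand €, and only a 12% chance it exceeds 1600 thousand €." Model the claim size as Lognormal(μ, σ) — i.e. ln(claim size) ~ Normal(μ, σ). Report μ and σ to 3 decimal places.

If T ~ Lognormal(μ,σ) then ln T ~ Normal(μ,σ), so the p-quantile of ln T is μ + z_p·σ.
ln(520) = 6.254 and ln(1600) = 7.378; z_{0.17} = -0.9542, z_{0.88} = 1.175.
σ = (7.378 − 6.254)/(1.175 − (-0.9542)) = 0.528.
μ = 6.254 − (-0.9542)·0.528 = 6.758.

μ ≈ 6.758, σ ≈ 0.528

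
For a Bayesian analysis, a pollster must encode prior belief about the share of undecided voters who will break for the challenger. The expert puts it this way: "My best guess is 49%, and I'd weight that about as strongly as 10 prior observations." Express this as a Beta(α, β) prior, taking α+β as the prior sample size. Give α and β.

α = 4.9, β = 5.1

Under the effective-sample-size interpretation, Beta(α, β) has prior mean α/(α+β) and prior sample size α+β.
So α+β = 10 and α/(α+β) = 0.49, giving α = 0.49·10 = 4.9 and β = 10 − 4.9 = 5.1.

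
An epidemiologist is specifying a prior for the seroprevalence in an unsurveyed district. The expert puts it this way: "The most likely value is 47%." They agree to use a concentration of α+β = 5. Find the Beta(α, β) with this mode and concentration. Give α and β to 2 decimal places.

α = 2.41, β = 2.59

For α,β > 1 the Beta mode is (α−1)/(α+β−2). With α+β = 5, the mode is (α−1)/3.
Set (α−1)/3 = 0.47 → α = 1 + 0.47·3 = 2.41.
β = 5 − α = 2.59.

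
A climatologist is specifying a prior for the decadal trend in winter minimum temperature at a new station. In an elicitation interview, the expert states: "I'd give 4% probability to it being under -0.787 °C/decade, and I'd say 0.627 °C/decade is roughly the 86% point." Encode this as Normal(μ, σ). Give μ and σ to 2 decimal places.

μ = 0.09, σ = 0.50

The p-quantile of Normal(μ,σ) is μ + z_p·σ, with z_{0.04} = -1.751 and z_{0.86} = 1.08.
Eliminate σ: μ = (z₂·x₁ − z₁·x₂)/(z₂ − z₁) = (1.08·-0.787 − (-1.751)·0.627)/2.831 = 0.09.
Then σ = (x₂ − x₁)/(z₂ − z₁) = (0.627 − -0.787)/2.831 = 0.50.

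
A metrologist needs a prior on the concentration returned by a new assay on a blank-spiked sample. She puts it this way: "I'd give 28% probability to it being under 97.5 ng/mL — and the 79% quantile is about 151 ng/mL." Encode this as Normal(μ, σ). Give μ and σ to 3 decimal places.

The p-quantile of Normal(μ,σ) is μ + z_p·σ, with z_{0.28} = -0.5828 and z_{0.79} = 0.8064.
Eliminate σ: μ = (z₂·x₁ − z₁·x₂)/(z₂ − z₁) = (0.8064·97.5 − (-0.5828)·151)/1.389 = 119.945.
Then σ = (x₂ − x₁)/(z₂ − z₁) = (151 − 97.5)/1.389 = 38.510.

μ = 119.945, σ = 38.510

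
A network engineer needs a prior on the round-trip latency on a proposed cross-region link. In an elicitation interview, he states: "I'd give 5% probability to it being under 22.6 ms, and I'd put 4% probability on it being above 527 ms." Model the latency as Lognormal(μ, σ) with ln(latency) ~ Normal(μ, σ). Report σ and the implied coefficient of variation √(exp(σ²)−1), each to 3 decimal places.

σ ≈ 0.927, CV ≈ 1.168

If T ~ Lognormal(μ,σ) then ln T ~ Normal(μ,σ), so the p-quantile of ln T is μ + z_p·σ.
ln(22.6) = 3.118 and ln(527) = 6.267; z_{0.05} = -1.645, z_{0.96} = 1.751.
σ = (6.267 − 3.118)/(1.751 − (-1.645)) = 0.927.
μ = 3.118 − (-1.645)·0.927 = 4.643.
CV = √(exp(σ²)−1) = √(exp(0.8602)−1) = 1.168.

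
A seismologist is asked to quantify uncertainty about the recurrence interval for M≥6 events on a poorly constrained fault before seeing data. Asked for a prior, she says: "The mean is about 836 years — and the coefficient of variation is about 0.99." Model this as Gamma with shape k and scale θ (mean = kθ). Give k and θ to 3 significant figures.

For Gamma(k, scale θ): mean = kθ, variance = kθ², so CV = 1/√k.
CV = 0.99, hence k = 1/CV² = 1.02.
Then θ = mean/k = 836/1.02 = 819.

k ≈ 1.02, θ ≈ 819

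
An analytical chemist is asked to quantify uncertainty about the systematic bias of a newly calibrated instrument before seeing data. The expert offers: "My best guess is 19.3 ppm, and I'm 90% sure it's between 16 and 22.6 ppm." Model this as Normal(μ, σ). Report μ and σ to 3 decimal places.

μ = 19.300, σ = 2.006

A symmetric 90% interval runs μ ± z·σ with z = 1.645.
Half-width = 3.3, so σ = 3.3/1.645 = 2.006.
μ is the stated best guess, 19.300.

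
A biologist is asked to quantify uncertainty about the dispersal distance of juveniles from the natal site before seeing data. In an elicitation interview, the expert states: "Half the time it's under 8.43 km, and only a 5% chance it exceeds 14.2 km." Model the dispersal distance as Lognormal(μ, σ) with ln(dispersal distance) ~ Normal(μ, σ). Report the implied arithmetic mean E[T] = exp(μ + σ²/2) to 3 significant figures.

E[T] ≈ 8.86 km

If T ~ Lognormal(μ,σ) then ln T ~ Normal(μ,σ), so the p-quantile of ln T is μ + z_p·σ.
ln(8.43) = 2.132 and ln(14.2) = 2.653; z_{0.5} = 0, z_{0.95} = 1.645.
σ = (2.653 − 2.132)/(1.645 − (0)) = 0.317.
μ = 2.132 − (0)·0.317 = 2.132.
E[T] = exp(μ + σ²/2) = exp(2.132 + 0.0502) = 8.86 km.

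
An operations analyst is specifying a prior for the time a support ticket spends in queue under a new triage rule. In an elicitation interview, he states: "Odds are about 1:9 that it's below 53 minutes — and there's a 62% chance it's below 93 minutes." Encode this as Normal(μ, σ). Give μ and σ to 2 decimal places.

The p-quantile of Normal(μ,σ) is μ + z_p·σ, with z_{0.1} = -1.282 and z_{0.62} = 0.3055.
Eliminate σ: μ = (z₂·x₁ − z₁·x₂)/(z₂ − z₁) = (0.3055·53 − (-1.282)·93)/1.587 = 85.30.
Then σ = (x₂ − x₁)/(z₂ − z₁) = (93 − 53)/1.587 = 25.20.

μ = 85.30, σ = 25.20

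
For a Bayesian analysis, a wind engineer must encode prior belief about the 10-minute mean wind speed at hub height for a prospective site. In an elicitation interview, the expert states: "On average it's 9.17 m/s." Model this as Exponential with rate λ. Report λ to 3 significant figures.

λ ≈ 0.109

Exponential mean = 1/λ, so λ = 1/9.17 = 0.109.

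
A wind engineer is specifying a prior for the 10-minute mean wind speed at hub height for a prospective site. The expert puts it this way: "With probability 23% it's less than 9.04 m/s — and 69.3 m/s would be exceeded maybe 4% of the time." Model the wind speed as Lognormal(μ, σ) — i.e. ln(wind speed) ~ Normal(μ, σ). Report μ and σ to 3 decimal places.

μ ≈ 2.806, σ ≈ 0.818

If T ~ Lognormal(μ,σ) then ln T ~ Normal(μ,σ), so the p-quantile of ln T is μ + z_p·σ.
ln(9.04) = 2.202 and ln(69.3) = 4.238; z_{0.23} = -0.7388, z_{0.96} = 1.751.
σ = (4.238 − 2.202)/(1.751 − (-0.7388)) = 0.818.
μ = 2.202 − (-0.7388)·0.818 = 2.806.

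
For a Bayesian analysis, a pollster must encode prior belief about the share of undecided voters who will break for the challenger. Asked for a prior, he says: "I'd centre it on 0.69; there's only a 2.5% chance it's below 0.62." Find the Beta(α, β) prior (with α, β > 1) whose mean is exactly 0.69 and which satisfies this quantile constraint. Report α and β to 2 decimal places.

α ≈ 121.69, β ≈ 54.67

With mean 0.69 fixed, write α = 0.69s, β = 0.31s where s = α+β.
Need P(θ < 0.62) = 0.025 under Beta(0.69s, 0.31s). Normal approximation: (q−m)/√(m(1−m)/s) ≈ z_{0.025} = -1.96, so s ≈ 0.69·0.31·(-1.96)²/(0.62−0.69)² = 167.7.
At s = 167.7: P(θ<0.62) ≈ 0.028. Adjusting to match 0.025 gives s ≈ 176.37.
So α = 0.69·176.37 ≈ 121.69, β = 0.31·176.37 ≈ 54.67.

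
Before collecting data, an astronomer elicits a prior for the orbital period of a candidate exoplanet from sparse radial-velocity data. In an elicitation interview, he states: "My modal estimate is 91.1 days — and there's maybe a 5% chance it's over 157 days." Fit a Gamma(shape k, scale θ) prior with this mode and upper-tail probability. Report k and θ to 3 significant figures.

Gamma(k,θ) with k>1 has mode (k−1)θ, so θ = 91.1/(k−1).
Need P(X < 157) = 0.95 with θ tied to k this way. Start at k = 2, θ = 91.1: P(X<157) ≈ 0.514.
Too low — raise k to concentrate. Iterating converges to k ≈ 10.4.
Then θ = 91.1/(10.4−1) ≈ 9.67.

k ≈ 10.4, θ ≈ 9.67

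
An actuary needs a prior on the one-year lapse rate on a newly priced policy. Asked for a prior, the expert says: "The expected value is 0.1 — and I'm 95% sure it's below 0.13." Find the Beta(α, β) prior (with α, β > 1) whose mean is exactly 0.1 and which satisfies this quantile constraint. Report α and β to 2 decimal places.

With mean 0.1 fixed, write α = 0.1s, β = 0.9s where s = α+β.
Need P(θ < 0.13) = 0.95 under Beta(0.1s, 0.9s). Normal approximation: (q−m)/√(m(1−m)/s) ≈ z_{0.95} = 1.64, so s ≈ 0.1·0.9·(1.64)²/(0.13−0.1)² = 270.6.
At s = 270.6: P(θ<0.13) ≈ 0.942. Adjusting to match 0.95 gives s ≈ 297.81.
So α = 0.1·297.81 ≈ 29.78, β = 0.9·297.81 ≈ 268.03.

α ≈ 29.78, β ≈ 268.03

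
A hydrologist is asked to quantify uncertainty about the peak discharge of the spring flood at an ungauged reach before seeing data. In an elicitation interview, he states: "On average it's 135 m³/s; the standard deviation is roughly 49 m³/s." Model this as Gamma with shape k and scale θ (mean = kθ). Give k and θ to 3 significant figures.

k ≈ 7.59, θ ≈ 17.8

For Gamma(k, scale θ): mean = kθ, variance = kθ², so CV = 1/√k.
CV = SD/mean = 49/135 = 0.363, hence k = 1/CV² = 7.59.
Then θ = mean/k = 135/7.59 = 17.8.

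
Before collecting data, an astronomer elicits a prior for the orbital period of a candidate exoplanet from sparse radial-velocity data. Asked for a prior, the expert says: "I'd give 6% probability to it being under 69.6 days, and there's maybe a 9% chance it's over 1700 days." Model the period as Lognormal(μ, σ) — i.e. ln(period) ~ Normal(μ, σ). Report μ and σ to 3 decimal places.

If T ~ Lognormal(μ,σ) then ln T ~ Normal(μ,σ), so the p-quantile of ln T is μ + z_p·σ.
ln(69.6) = 4.243 and ln(1700) = 7.438; z_{0.06} = -1.555, z_{0.91} = 1.341.
σ = (7.438 − 4.243)/(1.341 − (-1.555)) = 1.104.
μ = 4.243 − (-1.555)·1.104 = 5.959.

μ ≈ 5.959, σ ≈ 1.104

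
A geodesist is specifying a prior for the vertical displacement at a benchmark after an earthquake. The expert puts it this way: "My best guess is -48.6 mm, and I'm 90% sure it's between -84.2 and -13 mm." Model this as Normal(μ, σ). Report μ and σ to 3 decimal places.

μ = -48.600, σ = 21.643

A symmetric 90% interval runs μ ± z·σ with z = 1.645.
Half-width = 35.6, so σ = 35.6/1.645 = 21.643.
μ is the stated best guess, -48.600.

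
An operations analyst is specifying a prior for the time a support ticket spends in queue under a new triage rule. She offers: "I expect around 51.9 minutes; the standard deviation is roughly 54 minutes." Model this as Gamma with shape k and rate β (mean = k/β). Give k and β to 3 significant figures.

For Gamma(k, rate β): mean = k/β, variance = k/β², so CV = 1/√k.
CV = SD/mean = 54/51.9 = 1.04, hence k = 1/CV² = 0.924.
Then β = k/mean = 0.924/51.9 = 0.0178.

k ≈ 0.924, β ≈ 0.0178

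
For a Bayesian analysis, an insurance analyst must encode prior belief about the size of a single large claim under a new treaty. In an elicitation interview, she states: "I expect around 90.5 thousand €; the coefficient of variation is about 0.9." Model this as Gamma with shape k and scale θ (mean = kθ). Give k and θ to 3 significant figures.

k ≈ 1.23, θ ≈ 73.3

For Gamma(k, scale θ): mean = kθ, variance = kθ², so CV = 1/√k.
CV = 0.9, hence k = 1/CV² = 1.23.
Then θ = mean/k = 90.5/1.23 = 73.3.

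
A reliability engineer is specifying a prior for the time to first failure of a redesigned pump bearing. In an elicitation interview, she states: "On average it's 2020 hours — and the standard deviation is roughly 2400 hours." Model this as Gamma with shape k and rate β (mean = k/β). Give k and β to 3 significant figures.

For Gamma(k, rate β): mean = k/β, variance = k/β², so CV = 1/√k.
CV = SD/mean = 2400/2020 = 1.188, hence k = 1/CV² = 0.708.
Then β = k/mean = 0.708/2020 = 0.000351.

k ≈ 0.708, β ≈ 0.000351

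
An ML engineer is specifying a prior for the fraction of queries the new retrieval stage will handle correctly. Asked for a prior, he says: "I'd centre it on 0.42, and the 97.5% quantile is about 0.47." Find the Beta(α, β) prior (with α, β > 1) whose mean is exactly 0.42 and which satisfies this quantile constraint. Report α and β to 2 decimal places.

With mean 0.42 fixed, write α = 0.42s, β = 0.58s where s = α+β.
Need P(θ < 0.47) = 0.975 under Beta(0.42s, 0.58s). Normal approximation: (q−m)/√(m(1−m)/s) ≈ z_{0.975} = 1.96, so s ≈ 0.42·0.58·(1.96)²/(0.47−0.42)² = 374.3.
At s = 374.3: P(θ<0.47) ≈ 0.974. Adjusting to match 0.975 gives s ≈ 378.93.
So α = 0.42·378.93 ≈ 159.15, β = 0.58·378.93 ≈ 219.78.

α ≈ 159.15, β ≈ 219.78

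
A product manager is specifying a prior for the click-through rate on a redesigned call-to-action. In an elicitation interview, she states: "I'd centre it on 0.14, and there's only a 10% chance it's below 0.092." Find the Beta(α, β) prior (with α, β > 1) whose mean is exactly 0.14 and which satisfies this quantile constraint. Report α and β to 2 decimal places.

α ≈ 10.83, β ≈ 66.54

With mean 0.14 fixed, write α = 0.14s, β = 0.86s where s = α+β.
Need P(θ < 0.092) = 0.1 under Beta(0.14s, 0.86s). Normal approximation: (q−m)/√(m(1−m)/s) ≈ z_{0.1} = -1.28, so s ≈ 0.14·0.86·(-1.28)²/(0.092−0.14)² = 85.8.
At s = 85.8: P(θ<0.092) ≈ 0.087. Adjusting to match 0.1 gives s ≈ 77.38.
So α = 0.14·77.38 ≈ 10.83, β = 0.86·77.38 ≈ 66.54.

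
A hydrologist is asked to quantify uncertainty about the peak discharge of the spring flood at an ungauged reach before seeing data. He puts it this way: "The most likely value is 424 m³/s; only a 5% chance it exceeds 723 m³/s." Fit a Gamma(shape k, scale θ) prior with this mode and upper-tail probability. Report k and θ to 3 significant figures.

Gamma(k,θ) with k>1 has mode (k−1)θ, so θ = 424/(k−1).
Need P(X < 723) = 0.95 with θ tied to k this way. Start at k = 2, θ = 424: P(X<723) ≈ 0.508.
Too low — raise k to concentrate. Iterating converges to k ≈ 10.8.
Then θ = 424/(10.8−1) ≈ 43.3.

k ≈ 10.8, θ ≈ 43.3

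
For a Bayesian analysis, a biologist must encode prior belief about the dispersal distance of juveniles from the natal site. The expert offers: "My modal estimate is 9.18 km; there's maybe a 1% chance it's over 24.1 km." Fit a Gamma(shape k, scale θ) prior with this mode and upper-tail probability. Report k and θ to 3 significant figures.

k ≈ 5.98, θ ≈ 1.84

Gamma(k,θ) with k>1 has mode (k−1)θ, so θ = 9.18/(k−1).
Need P(X < 24.1) = 0.99 with θ tied to k this way. Start at k = 2, θ = 9.18: P(X<24.1) ≈ 0.737.
Too low — raise k to concentrate. Iterating converges to k ≈ 5.98.
Then θ = 9.18/(5.98−1) ≈ 1.84.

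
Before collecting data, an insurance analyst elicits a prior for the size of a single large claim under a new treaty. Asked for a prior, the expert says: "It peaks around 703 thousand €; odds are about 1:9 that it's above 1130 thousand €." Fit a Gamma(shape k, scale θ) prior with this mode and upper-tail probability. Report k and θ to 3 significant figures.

Gamma(k,θ) with k>1 has mode (k−1)θ, so θ = 703/(k−1).
Need P(X < 1130) = 0.9 with θ tied to k this way. Start at k = 2, θ = 703: P(X<1130) ≈ 0.477.
Too low — raise k to concentrate. Iterating converges to k ≈ 9.35.
Then θ = 703/(9.35−1) ≈ 84.2.

k ≈ 9.35, θ ≈ 84.2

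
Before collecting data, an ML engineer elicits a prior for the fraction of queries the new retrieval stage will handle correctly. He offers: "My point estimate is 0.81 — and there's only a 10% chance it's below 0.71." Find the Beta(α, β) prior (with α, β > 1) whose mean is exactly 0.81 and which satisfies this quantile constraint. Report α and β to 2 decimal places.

With mean 0.81 fixed, write α = 0.81s, β = 0.19s where s = α+β.
Need P(θ < 0.71) = 0.1 under Beta(0.81s, 0.19s). Normal approximation: (q−m)/√(m(1−m)/s) ≈ z_{0.1} = -1.28, so s ≈ 0.81·0.19·(-1.28)²/(0.71−0.81)² = 25.3.
At s = 25.3: P(θ<0.71) ≈ 0.106. Adjusting to match 0.1 gives s ≈ 26.99.
So α = 0.81·26.99 ≈ 21.86, β = 0.19·26.99 ≈ 5.13.

α ≈ 21.86, β ≈ 5.13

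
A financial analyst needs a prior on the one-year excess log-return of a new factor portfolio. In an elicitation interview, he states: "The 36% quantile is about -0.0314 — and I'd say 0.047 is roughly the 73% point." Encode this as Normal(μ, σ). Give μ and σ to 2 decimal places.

μ = -0.00, σ = 0.08

For Normal(μ,σ), the p-quantile is μ + z_p·σ. Here z_{0.36} = -0.3585, z_{0.73} = 0.6128.
So -0.0314 = μ − 0.3585σ and 0.047 = μ + 0.6128σ.
Subtracting: σ = (0.047 − -0.0314)/(0.6128 − (-0.3585)) = 0.08.
Then μ = -0.0314 − (-0.3585)·0.08 = -0.00.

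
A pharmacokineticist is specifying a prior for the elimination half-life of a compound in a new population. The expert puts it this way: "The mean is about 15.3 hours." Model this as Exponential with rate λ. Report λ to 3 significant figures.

λ ≈ 0.0654

Exponential mean = 1/λ, so λ = 1/15.3 = 0.0654.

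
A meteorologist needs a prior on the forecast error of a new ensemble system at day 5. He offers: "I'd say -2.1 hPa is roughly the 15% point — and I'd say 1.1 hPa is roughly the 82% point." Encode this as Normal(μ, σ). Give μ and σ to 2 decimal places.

μ = -0.40, σ = 1.64

For Normal(μ,σ), the p-quantile is μ + z_p·σ. Here z_{0.15} = -1.036, z_{0.82} = 0.9154.
So -2.1 = μ − 1.036σ and 1.1 = μ + 0.9154σ.
Subtracting: σ = (1.1 − -2.1)/(0.9154 − (-1.036)) = 1.64.
Then μ = -2.1 − (-1.036)·1.64 = -0.40.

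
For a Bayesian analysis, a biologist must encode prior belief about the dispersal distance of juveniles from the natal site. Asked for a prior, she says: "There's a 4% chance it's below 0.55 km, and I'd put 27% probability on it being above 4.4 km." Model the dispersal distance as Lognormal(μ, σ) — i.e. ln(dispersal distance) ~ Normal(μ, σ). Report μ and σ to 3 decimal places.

If T ~ Lognormal(μ,σ) then ln T ~ Normal(μ,σ), so the p-quantile of ln T is μ + z_p·σ.
ln(0.55) = -0.5978 and ln(4.4) = 1.482; z_{0.04} = -1.751, z_{0.73} = 0.6128.
σ = (1.482 − -0.5978)/(0.6128 − (-1.751)) = 0.880.
μ = -0.5978 − (-1.751)·0.880 = 0.942.

μ ≈ 0.942, σ ≈ 0.880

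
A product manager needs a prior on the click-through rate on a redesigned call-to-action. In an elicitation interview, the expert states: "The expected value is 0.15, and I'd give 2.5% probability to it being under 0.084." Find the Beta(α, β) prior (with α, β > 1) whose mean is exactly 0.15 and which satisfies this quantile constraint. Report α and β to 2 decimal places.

α ≈ 13.30, β ≈ 75.36

With mean 0.15 fixed, write α = 0.15s, β = 0.85s where s = α+β.
Need P(θ < 0.084) = 0.025 under Beta(0.15s, 0.85s). Normal approximation: (q−m)/√(m(1−m)/s) ≈ z_{0.025} = -1.96, so s ≈ 0.15·0.85·(-1.96)²/(0.084−0.15)² = 112.4.
At s = 112.4: P(θ<0.084) ≈ 0.013. Adjusting to match 0.025 gives s ≈ 88.66.
So α = 0.15·88.66 ≈ 13.30, β = 0.85·88.66 ≈ 75.36.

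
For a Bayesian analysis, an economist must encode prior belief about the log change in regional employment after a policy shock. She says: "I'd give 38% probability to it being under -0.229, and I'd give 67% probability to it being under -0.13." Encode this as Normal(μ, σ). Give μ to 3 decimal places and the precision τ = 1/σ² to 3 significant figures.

The p-quantile of Normal(μ,σ) is μ + z_p·σ, with z_{0.38} = -0.3055 and z_{0.67} = 0.4399.
Eliminate σ: μ = (z₂·x₁ − z₁·x₂)/(z₂ − z₁) = (0.4399·-0.229 − (-0.3055)·-0.13)/0.7454 = -0.188.
Then σ = (x₂ − x₁)/(z₂ − z₁) = (-0.13 − -0.229)/0.7454 = 0.133.
Precision τ = 1/σ² = 1/0.1328² = 56.7.

μ = -0.188, τ = 56.7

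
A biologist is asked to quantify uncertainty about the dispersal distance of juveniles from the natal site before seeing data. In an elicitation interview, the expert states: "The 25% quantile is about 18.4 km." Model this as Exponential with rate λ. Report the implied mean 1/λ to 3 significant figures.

P(T < 18.4) = 1 − e^(−λ·18.4) = 0.25, so λ = −ln(1−0.25)/18.4 = −ln(0.75)/18.4 = 0.0156.
Mean = 1/λ = 64 km.

mean ≈ 64 km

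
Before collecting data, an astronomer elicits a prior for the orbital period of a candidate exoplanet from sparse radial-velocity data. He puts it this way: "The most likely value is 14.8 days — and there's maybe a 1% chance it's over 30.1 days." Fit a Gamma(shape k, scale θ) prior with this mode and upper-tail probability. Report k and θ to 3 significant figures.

Gamma(k,θ) with k>1 has mode (k−1)θ, so θ = 14.8/(k−1).
Need P(X < 30.1) = 0.99 with θ tied to k this way. Start at k = 2, θ = 14.8: P(X<30.1) ≈ 0.603.
Too low — raise k to concentrate. Iterating converges to k ≈ 10.7.
Then θ = 14.8/(10.7−1) ≈ 1.52.

k ≈ 10.7, θ ≈ 1.52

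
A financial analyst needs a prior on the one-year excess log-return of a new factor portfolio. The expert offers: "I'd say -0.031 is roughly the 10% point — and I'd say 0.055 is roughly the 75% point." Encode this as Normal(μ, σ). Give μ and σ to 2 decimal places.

The p-quantile of Normal(μ,σ) is μ + z_p·σ, with z_{0.1} = -1.282 and z_{0.75} = 0.6745.
Eliminate σ: μ = (z₂·x₁ − z₁·x₂)/(z₂ − z₁) = (0.6745·-0.031 − (-1.282)·0.055)/1.956 = 0.03.
Then σ = (x₂ − x₁)/(z₂ − z₁) = (0.055 − -0.031)/1.956 = 0.04.

μ = 0.03, σ = 0.04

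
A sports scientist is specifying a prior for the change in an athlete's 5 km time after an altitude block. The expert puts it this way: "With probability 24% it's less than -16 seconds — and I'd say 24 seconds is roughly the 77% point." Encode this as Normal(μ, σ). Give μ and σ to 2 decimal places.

For Normal(μ,σ), the p-quantile is μ + z_p·σ. Here z_{0.24} = -0.7063, z_{0.77} = 0.7388.
So -16 = μ − 0.7063σ and 24 = μ + 0.7388σ.
Subtracting: σ = (24 − -16)/(0.7388 − (-0.7063)) = 27.68.
Then μ = -16 − (-0.7063)·27.68 = 3.55.

μ = 3.55, σ = 27.68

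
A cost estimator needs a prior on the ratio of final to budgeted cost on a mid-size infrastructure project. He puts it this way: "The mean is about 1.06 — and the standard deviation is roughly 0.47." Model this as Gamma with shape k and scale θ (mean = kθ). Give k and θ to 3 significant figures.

For Gamma(k, scale θ): mean = kθ, variance = kθ², so CV = 1/√k.
CV = SD/mean = 0.47/1.06 = 0.4434, hence k = 1/CV² = 5.09.
Then θ = mean/k = 1.06/5.09 = 0.208.

k ≈ 5.09, θ ≈ 0.208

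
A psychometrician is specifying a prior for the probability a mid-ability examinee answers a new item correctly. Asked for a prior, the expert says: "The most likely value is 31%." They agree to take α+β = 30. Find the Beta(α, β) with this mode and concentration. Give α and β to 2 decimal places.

For α,β > 1 the Beta mode is (α−1)/(α+β−2). With α+β = 30, the mode is (α−1)/28.
Set (α−1)/28 = 0.31 → α = 1 + 0.31·28 = 9.68.
β = 30 − α = 20.32.

α = 9.68, β = 20.32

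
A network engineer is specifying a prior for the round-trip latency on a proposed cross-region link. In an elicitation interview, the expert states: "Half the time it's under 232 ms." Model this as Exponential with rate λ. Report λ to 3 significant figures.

Exponential median = ln 2 / λ, so λ = ln 2 / 232.0 = 0.00299.

λ ≈ 0.00299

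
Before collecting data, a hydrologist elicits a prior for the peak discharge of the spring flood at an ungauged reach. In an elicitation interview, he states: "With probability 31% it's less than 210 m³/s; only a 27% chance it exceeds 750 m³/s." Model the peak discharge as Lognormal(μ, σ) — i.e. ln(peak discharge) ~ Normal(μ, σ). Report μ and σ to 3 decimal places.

If T ~ Lognormal(μ,σ) then ln T ~ Normal(μ,σ), so the p-quantile of ln T is μ + z_p·σ.
ln(210) = 5.347 and ln(750) = 6.62; z_{0.31} = -0.4959, z_{0.73} = 0.6128.
σ = (6.62 − 5.347)/(0.6128 − (-0.4959)) = 1.148.
μ = 5.347 − (-0.4959)·1.148 = 5.916.

μ ≈ 5.916, σ ≈ 1.148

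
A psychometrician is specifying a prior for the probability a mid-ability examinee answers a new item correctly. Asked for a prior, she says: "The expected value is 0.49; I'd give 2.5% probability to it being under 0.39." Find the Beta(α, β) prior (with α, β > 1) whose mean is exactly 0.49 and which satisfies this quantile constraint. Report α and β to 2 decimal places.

α ≈ 46.15, β ≈ 48.03

With mean 0.49 fixed, write α = 0.49s, β = 0.51s where s = α+β.
Need P(θ < 0.39) = 0.025 under Beta(0.49s, 0.51s). Normal approximation: (q−m)/√(m(1−m)/s) ≈ z_{0.025} = -1.96, so s ≈ 0.49·0.51·(-1.96)²/(0.39−0.49)² = 96.0.
At s = 96.0: P(θ<0.39) ≈ 0.024. Adjusting to match 0.025 gives s ≈ 94.18.
So α = 0.49·94.18 ≈ 46.15, β = 0.51·94.18 ≈ 48.03.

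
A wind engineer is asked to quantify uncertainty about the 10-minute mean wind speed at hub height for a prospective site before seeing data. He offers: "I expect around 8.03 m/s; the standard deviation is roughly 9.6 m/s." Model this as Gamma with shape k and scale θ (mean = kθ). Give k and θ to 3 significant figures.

For Gamma(k, scale θ): mean = kθ, variance = kθ², so CV = 1/√k.
CV = SD/mean = 9.6/8.03 = 1.196, hence k = 1/CV² = 0.7.
Then θ = mean/k = 8.03/0.7 = 11.5.

k ≈ 0.7, θ ≈ 11.5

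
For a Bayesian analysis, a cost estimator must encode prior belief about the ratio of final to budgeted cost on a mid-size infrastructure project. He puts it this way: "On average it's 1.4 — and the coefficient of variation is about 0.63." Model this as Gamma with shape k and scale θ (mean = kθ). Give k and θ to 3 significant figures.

For Gamma(k, scale θ): mean = kθ, variance = kθ², so CV = 1/√k.
CV = 0.63, hence k = 1/CV² = 2.52.
Then θ = mean/k = 1.4/2.52 = 0.556.

k ≈ 2.52, θ ≈ 0.556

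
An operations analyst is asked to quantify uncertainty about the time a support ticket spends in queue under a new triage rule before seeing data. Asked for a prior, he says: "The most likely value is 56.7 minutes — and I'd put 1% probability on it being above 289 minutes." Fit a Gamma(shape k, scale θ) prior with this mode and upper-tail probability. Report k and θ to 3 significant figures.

k ≈ 2.47, θ ≈ 38.6

Gamma(k,θ) with k>1 has mode (k−1)θ, so θ = 56.7/(k−1).
Need P(X < 289) = 0.99 with θ tied to k this way. Start at k = 2, θ = 56.7: P(X<289) ≈ 0.963.
Too low — raise k to concentrate. Iterating converges to k ≈ 2.47.
Then θ = 56.7/(2.47−1) ≈ 38.6.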